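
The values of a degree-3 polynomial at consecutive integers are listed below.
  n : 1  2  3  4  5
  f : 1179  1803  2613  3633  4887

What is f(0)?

717

Δ: 624  810  1020  1254
Δ²: 186  210  234
Δ³: 24  24
The third differences are constant at 24.
Work back: 186 − 24 = 162;  624 − 162 = 462;  1179 − 462 = 717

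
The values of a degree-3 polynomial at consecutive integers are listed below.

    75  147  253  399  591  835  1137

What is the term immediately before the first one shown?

72  106  146  192  244  302
34  40  46  52  58
6  6  6  6
The third differences are constant at 6.
Work back: 34 − 6 = 28;  72 − 28 = 44;  75 − 44 = 31

31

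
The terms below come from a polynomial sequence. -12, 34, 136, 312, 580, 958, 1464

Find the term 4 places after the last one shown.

5128

First differences: 46 , 102 , 176 , 268 , 378 , 506
Second differences: 56 , 74 , 92 , 110 , 128
Third differences: 18 , 18 , 18 , 18
The third differences are constant (18).
128 + 18 = 146;  506 + 146 = 652;  1464 + 652 = 2116
146 + 18 = 164;  652 + 164 = 816;  2116 + 816 = 2932
164 + 18 = 182;  816 + 182 = 998;  2932 + 998 = 3930
182 + 18 = 200;  998 + 200 = 1198;  3930 + 1198 = 5128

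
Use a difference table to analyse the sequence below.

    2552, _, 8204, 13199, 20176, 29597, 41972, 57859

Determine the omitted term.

Using the last 6 terms:
Δ: 4995  6977  9421  12375  15887
Δ²: 1982  2444  2954  3512
Δ³: 462  510  558
Δ⁴: 48  48
Constant fourth difference = 48.
Extend backward: 462 − 48 = 414;  1982 − 414 = 1568;  4995 − 1568 = 3427;  8204 − 3427 = 4777

4777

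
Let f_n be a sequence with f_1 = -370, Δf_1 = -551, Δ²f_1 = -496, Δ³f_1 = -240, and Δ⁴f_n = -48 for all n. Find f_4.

Build the table forward from the leading diagonal:
Δ⁴: -48  -48  -48  -48
Δ³: -240  -288  -336  -384
Δ²: -496  -736  -1024  -1360
Δ: -551  -1047  -1783  -2807
f: -370  -921  -1968  -3751

-3751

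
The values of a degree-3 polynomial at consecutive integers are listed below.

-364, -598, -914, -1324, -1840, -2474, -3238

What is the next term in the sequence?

First differences: -234  -316  -410  -516  -634  -764
Second differences: -82  -94  -106  -118  -130
Third differences: -12  -12  -12  -12
The third differences are constant (-12).
-130 − 12 = -142;  -764 − 142 = -906;  -3238 − 906 = -4144

-4144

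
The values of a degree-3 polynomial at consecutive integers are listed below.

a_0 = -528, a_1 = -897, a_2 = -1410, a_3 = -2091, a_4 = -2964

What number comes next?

-4053

D1: -369, -513, -681, -873
D2: -144, -168, -192
D3: -24, -24
Constant third difference = -24, so extend:
-192 − 24 = -216;  -873 − 216 = -1089;  -2964 − 1089 = -4053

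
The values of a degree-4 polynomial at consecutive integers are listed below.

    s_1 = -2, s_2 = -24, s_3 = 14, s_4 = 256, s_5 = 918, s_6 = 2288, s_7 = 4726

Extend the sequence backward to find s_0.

First differences: -22, 38, 242, 662, 1370, 2438
Second differences: 60, 204, 420, 708, 1068
Third differences: 144, 216, 288, 360
Fourth differences: 72, 72, 72
The fourth differences are constant at 72.
Work back: 144 − 72 = 72;  60 − 72 = -12;  -22 + 12 = -10;  -2 + 10 = 8

8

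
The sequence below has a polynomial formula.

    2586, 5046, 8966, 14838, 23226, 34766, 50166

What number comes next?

70206

Δ: 2460  3920  5872  8388  11540  15400
Δ²: 1460  1952  2516  3152  3860
Δ³: 492  564  636  708
Δ⁴: 72  72  72
Fourth differences constant at 72.
708 + 72 = 780;  3860 + 780 = 4640;  15400 + 4640 = 20040;  50166 + 20040 = 70206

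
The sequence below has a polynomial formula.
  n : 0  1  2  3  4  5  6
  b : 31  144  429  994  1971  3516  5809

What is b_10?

26901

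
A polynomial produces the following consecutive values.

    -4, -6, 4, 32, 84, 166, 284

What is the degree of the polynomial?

First differences: -2, 10, 28, 52, 82, 118
Second differences: 12, 18, 24, 30, 36
Third differences: 6, 6, 6, 6
The third differences are constant, so the polynomial has degree 3.

3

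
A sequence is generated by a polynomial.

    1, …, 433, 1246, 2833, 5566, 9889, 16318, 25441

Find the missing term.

94

Using the last 7 terms:
Δ: 813, 1587, 2733, 4323, 6429, 9123
Δ²: 774, 1146, 1590, 2106, 2694
Δ³: 372, 444, 516, 588
Δ⁴: 72, 72, 72
Constant fourth difference = 72.
Extend backward: 372 − 72 = 300;  774 − 300 = 474;  813 − 474 = 339;  433 − 339 = 94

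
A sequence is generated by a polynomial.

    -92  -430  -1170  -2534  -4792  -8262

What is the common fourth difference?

-48

D1: -338, -740, -1364, -2258, -3470
D2: -402, -624, -894, -1212
D3: -222, -270, -318
D4: -48, -48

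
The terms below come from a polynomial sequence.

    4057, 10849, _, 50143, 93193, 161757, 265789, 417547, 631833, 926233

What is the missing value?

Using the last 7 terms:
Δ: 43050  68564  104032  151758  214286  294400
Δ²: 25514  35468  47726  62528  80114
Δ³: 9954  12258  14802  17586
Δ⁴: 2304  2544  2784
Δ⁵: 240  240
Constant fifth difference = 240.
Extend backward: 2304 − 240 = 2064;  9954 − 2064 = 7890;  25514 − 7890 = 17624;  43050 − 17624 = 25426;  50143 − 25426 = 24717

24717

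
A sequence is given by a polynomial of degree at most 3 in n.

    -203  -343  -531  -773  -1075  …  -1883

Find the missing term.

Using the first 5 terms:
D1: -140  -188  -242  -302
D2: -48  -54  -60
D3: -6  -6
Constant third difference = -6.
Extend forward: -60 − 6 = -66;  -302 − 66 = -368;  -1075 − 368 = -1443

-1443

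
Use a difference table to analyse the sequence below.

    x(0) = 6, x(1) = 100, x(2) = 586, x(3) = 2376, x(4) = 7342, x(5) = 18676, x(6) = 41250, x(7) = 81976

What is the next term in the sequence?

150166

Δ: 94  486  1790  4966  11334  22574  40726
Δ²: 392  1304  3176  6368  11240  18152
Δ³: 912  1872  3192  4872  6912
Δ⁴: 960  1320  1680  2040
Δ⁵: 360  360  360
The fifth differences are constant (360).
2040 + 360 = 2400;  6912 + 2400 = 9312;  18152 + 9312 = 27464;  40726 + 27464 = 68190;  81976 + 68190 = 150166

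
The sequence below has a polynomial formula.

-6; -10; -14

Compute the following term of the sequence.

-18

Δ: -4  -4
Constant first difference = -4, so extend:
-14 − 4 = -18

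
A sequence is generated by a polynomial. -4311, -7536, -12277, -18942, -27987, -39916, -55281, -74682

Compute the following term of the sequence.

-98767

First differences: -3225 , -4741 , -6665 , -9045 , -11929 , -15365 , -19401
Second differences: -1516 , -1924 , -2380 , -2884 , -3436 , -4036
Third differences: -408 , -456 , -504 , -552 , -600
Fourth differences: -48 , -48 , -48 , -48
Constant fourth difference = -48, so extend:
-600 − 48 = -648;  -4036 − 648 = -4684;  -19401 − 4684 = -24085;  -74682 − 24085 = -98767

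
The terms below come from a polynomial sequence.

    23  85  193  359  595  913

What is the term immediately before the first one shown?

-5

D1: 62  108  166  236  318
D2: 46  58  70  82
D3: 12  12  12
The third differences are constant at 12.
Work back: 46 − 12 = 34;  62 − 34 = 28;  23 − 28 = -5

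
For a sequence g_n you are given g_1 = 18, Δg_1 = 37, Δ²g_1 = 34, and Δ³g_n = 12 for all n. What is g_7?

990

Build the table forward from the leading diagonal:
D3: 12  12  12  12  12  12  12
D2: 34  46  58  70  82  94  106
D1: 37  71  117  175  245  327  421
g: 18  55  126  243  418  663  990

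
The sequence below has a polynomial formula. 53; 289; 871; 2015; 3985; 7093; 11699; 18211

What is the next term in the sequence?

27085

Δ: 236  582  1144  1970  3108  4606  6512
Δ²: 346  562  826  1138  1498  1906
Δ³: 216  264  312  360  408
Δ⁴: 48  48  48  48
Fourth differences constant at 48.
408 + 48 = 456;  1906 + 456 = 2362;  6512 + 2362 = 8874;  18211 + 8874 = 27085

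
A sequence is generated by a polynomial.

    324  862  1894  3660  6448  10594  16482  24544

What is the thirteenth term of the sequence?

115944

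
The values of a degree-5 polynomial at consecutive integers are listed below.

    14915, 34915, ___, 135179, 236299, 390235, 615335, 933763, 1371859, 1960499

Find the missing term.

71983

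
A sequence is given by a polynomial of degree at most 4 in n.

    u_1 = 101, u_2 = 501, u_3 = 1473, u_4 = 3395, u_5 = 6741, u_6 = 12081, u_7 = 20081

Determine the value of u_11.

D1: 400 , 972 , 1922 , 3346 , 5340 , 8000
D2: 572 , 950 , 1424 , 1994 , 2660
D3: 378 , 474 , 570 , 666
D4: 96 , 96 , 96
The fourth differences are constant (96).
666 + 96 = 762;  2660 + 762 = 3422;  8000 + 3422 = 11422;  20081 + 11422 = 31503
762 + 96 = 858;  3422 + 858 = 4280;  11422 + 4280 = 15702;  31503 + 15702 = 47205
858 + 96 = 954;  4280 + 954 = 5234;  15702 + 5234 = 20936;  47205 + 20936 = 68141
954 + 96 = 1050;  5234 + 1050 = 6284;  20936 + 6284 = 27220;  68141 + 27220 = 95361

95361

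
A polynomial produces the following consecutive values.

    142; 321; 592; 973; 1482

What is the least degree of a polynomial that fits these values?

3

D1: 179, 271, 381, 509
D2: 92, 110, 128
D3: 18, 18
The third differences are constant, so the polynomial has degree 3.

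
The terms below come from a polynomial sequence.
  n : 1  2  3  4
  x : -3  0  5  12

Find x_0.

-4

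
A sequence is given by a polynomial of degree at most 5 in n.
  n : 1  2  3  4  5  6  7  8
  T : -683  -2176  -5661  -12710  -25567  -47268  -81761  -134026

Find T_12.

-663246

D1: -1493  -3485  -7049  -12857  -21701  -34493  -52265
D2: -1992  -3564  -5808  -8844  -12792  -17772
D3: -1572  -2244  -3036  -3948  -4980
D4: -672  -792  -912  -1032
D5: -120  -120  -120
Fifth differences constant at -120.
-1032 − 120 = -1152;  -4980 − 1152 = -6132;  -17772 − 6132 = -23904;  -52265 − 23904 = -76169;  -134026 − 76169 = -210195
-1152 − 120 = -1272;  -6132 − 1272 = -7404;  -23904 − 7404 = -31308;  -76169 − 31308 = -107477;  -210195 − 107477 = -317672
-1272 − 120 = -1392;  -7404 − 1392 = -8796;  -31308 − 8796 = -40104;  -107477 − 40104 = -147581;  -317672 − 147581 = -465253
-1392 − 120 = -1512;  -8796 − 1512 = -10308;  -40104 − 10308 = -50412;  -147581 − 50412 = -197993;  -465253 − 197993 = -663246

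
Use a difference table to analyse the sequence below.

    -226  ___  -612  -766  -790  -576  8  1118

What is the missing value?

Using the last 6 terms:
D1: -154, -24, 214, 584, 1110
D2: 130, 238, 370, 526
D3: 108, 132, 156
D4: 24, 24
Constant fourth difference = 24.
Extend backward: 108 − 24 = 84;  130 − 84 = 46;  -154 − 46 = -200;  -612 + 200 = -412

-412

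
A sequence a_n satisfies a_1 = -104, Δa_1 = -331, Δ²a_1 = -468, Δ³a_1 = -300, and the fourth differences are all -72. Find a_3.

Build the table forward from the leading diagonal:
Δ⁴: -72  -72  -72
Δ³: -300  -372  -444
Δ²: -468  -768  -1140
Δ: -331  -799  -1567
a: -104  -435  -1234

-1234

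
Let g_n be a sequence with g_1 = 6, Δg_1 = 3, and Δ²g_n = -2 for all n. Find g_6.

Build the table forward from the leading diagonal:
D2: -2, -2, -2, -2, -2, -2
D1: 3, 1, -1, -3, -5, -7
g: 6, 9, 10, 9, 6, 1

1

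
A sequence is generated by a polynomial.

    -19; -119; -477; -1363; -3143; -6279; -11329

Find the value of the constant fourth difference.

-96

Δ: -100, -358, -886, -1780, -3136, -5050
Δ²: -258, -528, -894, -1356, -1914
Δ³: -270, -366, -462, -558
Δ⁴: -96, -96, -96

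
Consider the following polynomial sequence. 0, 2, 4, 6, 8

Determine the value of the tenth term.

Δ: 2, 2, 2, 2
First differences constant at 2.
8 + 2 = 10
10 + 2 = 12
12 + 2 = 14
14 + 2 = 16
16 + 2 = 18

18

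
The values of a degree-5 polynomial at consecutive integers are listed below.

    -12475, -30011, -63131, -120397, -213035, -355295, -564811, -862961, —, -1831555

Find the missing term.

Using the first 8 terms:
First differences: -17536, -33120, -57266, -92638, -142260, -209516, -298150
Second differences: -15584, -24146, -35372, -49622, -67256, -88634
Third differences: -8562, -11226, -14250, -17634, -21378
Fourth differences: -2664, -3024, -3384, -3744
Fifth differences: -360, -360, -360
Constant fifth difference = -360.
Extend forward: -3744 − 360 = -4104;  -21378 − 4104 = -25482;  -88634 − 25482 = -114116;  -298150 − 114116 = -412266;  -862961 − 412266 = -1275227

-1275227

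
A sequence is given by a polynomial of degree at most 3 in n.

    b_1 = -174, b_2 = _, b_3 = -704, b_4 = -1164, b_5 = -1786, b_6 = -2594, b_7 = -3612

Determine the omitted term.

-382

Using the last 5 terms:
Δ: -460, -622, -808, -1018
Δ²: -162, -186, -210
Δ³: -24, -24
Constant third difference = -24.
Extend backward: -162 + 24 = -138;  -460 + 138 = -322;  -704 + 322 = -382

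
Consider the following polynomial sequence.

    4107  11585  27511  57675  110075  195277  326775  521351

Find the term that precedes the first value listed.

Δ: 7478, 15926, 30164, 52400, 85202, 131498, 194576
Δ²: 8448, 14238, 22236, 32802, 46296, 63078
Δ³: 5790, 7998, 10566, 13494, 16782
Δ⁴: 2208, 2568, 2928, 3288
Δ⁵: 360, 360, 360
The fifth differences are constant at 360.
Work back: 2208 − 360 = 1848;  5790 − 1848 = 3942;  8448 − 3942 = 4506;  7478 − 4506 = 2972;  4107 − 2972 = 1135

1135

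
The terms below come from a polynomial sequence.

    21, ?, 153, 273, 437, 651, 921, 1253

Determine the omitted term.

71

Using the last 6 terms:
Δ: 120  164  214  270  332
Δ²: 44  50  56  62
Δ³: 6  6  6
Constant third difference = 6.
Extend backward: 44 − 6 = 38;  120 − 38 = 82;  153 − 82 = 71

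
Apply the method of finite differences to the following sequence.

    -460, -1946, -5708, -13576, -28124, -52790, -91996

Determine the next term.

-151268

First differences: -1486 , -3762 , -7868 , -14548 , -24666 , -39206
Second differences: -2276 , -4106 , -6680 , -10118 , -14540
Third differences: -1830 , -2574 , -3438 , -4422
Fourth differences: -744 , -864 , -984
Fifth differences: -120 , -120
Constant fifth difference = -120, so extend:
-984 − 120 = -1104;  -4422 − 1104 = -5526;  -14540 − 5526 = -20066;  -39206 − 20066 = -59272;  -91996 − 59272 = -151268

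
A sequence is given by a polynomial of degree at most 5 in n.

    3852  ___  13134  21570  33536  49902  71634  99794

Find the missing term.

Using the last 6 terms:
Δ: 8436, 11966, 16366, 21732, 28160
Δ²: 3530, 4400, 5366, 6428
Δ³: 870, 966, 1062
Δ⁴: 96, 96
Constant fourth difference = 96.
Extend backward: 870 − 96 = 774;  3530 − 774 = 2756;  8436 − 2756 = 5680;  13134 − 5680 = 7454

7454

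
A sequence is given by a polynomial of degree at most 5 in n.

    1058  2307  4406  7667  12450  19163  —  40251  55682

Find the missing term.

Using the first 6 terms:
1249, 2099, 3261, 4783, 6713
850, 1162, 1522, 1930
312, 360, 408
48, 48
Constant fourth difference = 48.
Extend forward: 408 + 48 = 456;  1930 + 456 = 2386;  6713 + 2386 = 9099;  19163 + 9099 = 28262

28262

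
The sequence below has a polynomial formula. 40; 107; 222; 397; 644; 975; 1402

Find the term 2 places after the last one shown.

First differences: 67, 115, 175, 247, 331, 427
Second differences: 48, 60, 72, 84, 96
Third differences: 12, 12, 12, 12
Third differences constant at 12.
96 + 12 = 108;  427 + 108 = 535;  1402 + 535 = 1937
108 + 12 = 120;  535 + 120 = 655;  1937 + 655 = 2592

2592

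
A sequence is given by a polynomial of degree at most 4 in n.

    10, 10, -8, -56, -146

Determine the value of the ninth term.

-1166

Δ: 0 , -18 , -48 , -90
Δ²: -18 , -30 , -42
Δ³: -12 , -12
Constant third difference = -12, so extend:
-42 − 12 = -54;  -90 − 54 = -144;  -146 − 144 = -290
-54 − 12 = -66;  -144 − 66 = -210;  -290 − 210 = -500
-66 − 12 = -78;  -210 − 78 = -288;  -500 − 288 = -788
-78 − 12 = -90;  -288 − 90 = -378;  -788 − 378 = -1166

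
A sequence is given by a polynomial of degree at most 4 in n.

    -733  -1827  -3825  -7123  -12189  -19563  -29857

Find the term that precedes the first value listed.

-1094, -1998, -3298, -5066, -7374, -10294
-904, -1300, -1768, -2308, -2920
-396, -468, -540, -612
-72, -72, -72
The fourth differences are constant at -72.
Work back: -396 + 72 = -324;  -904 + 324 = -580;  -1094 + 580 = -514;  -733 + 514 = -219

-219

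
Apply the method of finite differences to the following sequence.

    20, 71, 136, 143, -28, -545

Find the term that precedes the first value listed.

First differences: 51, 65, 7, -171, -517
Second differences: 14, -58, -178, -346
Third differences: -72, -120, -168
Fourth differences: -48, -48
The fourth differences are constant at -48.
Work back: -72 + 48 = -24;  14 + 24 = 38;  51 − 38 = 13;  20 − 13 = 7

7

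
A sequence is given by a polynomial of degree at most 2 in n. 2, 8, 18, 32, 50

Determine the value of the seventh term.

98

First differences: 6 , 10 , 14 , 18
Second differences: 4 , 4 , 4
Constant second difference = 4, so extend:
18 + 4 = 22;  50 + 22 = 72
22 + 4 = 26;  72 + 26 = 98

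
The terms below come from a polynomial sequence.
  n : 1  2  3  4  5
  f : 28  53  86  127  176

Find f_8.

371

D1: 25, 33, 41, 49
D2: 8, 8, 8
The second differences are constant (8).
49 + 8 = 57;  176 + 57 = 233
57 + 8 = 65;  233 + 65 = 298
65 + 8 = 73;  298 + 73 = 371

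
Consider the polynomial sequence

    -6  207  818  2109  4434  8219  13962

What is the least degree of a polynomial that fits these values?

Δ: 213, 611, 1291, 2325, 3785, 5743
Δ²: 398, 680, 1034, 1460, 1958
Δ³: 282, 354, 426, 498
Δ⁴: 72, 72, 72
The fourth differences are constant, so the polynomial has degree 4.

4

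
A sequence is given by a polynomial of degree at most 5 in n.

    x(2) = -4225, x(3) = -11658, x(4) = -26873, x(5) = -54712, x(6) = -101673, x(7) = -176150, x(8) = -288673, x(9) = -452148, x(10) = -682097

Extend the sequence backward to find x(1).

-1148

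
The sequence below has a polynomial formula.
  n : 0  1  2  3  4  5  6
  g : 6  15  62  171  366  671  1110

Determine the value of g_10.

D1: 9 , 47 , 109 , 195 , 305 , 439
D2: 38 , 62 , 86 , 110 , 134
D3: 24 , 24 , 24 , 24
Constant third difference = 24, so extend:
134 + 24 = 158;  439 + 158 = 597;  1110 + 597 = 1707
158 + 24 = 182;  597 + 182 = 779;  1707 + 779 = 2486
182 + 24 = 206;  779 + 206 = 985;  2486 + 985 = 3471
206 + 24 = 230;  985 + 230 = 1215;  3471 + 1215 = 4686

4686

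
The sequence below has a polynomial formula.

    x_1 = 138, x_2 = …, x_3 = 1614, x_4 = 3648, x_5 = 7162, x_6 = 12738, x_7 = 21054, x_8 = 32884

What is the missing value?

Using the last 6 terms:
D1: 2034, 3514, 5576, 8316, 11830
D2: 1480, 2062, 2740, 3514
D3: 582, 678, 774
D4: 96, 96
Constant fourth difference = 96.
Extend backward: 582 − 96 = 486;  1480 − 486 = 994;  2034 − 994 = 1040;  1614 − 1040 = 574

574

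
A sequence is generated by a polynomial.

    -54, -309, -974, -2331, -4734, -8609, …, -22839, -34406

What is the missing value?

-14454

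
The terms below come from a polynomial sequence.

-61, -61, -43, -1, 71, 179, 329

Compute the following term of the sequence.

527

0  18  42  72  108  150
18  24  30  36  42
6  6  6  6
Third differences constant at 6.
42 + 6 = 48;  150 + 48 = 198;  329 + 198 = 527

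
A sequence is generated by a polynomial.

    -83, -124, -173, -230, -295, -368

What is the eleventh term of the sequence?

-853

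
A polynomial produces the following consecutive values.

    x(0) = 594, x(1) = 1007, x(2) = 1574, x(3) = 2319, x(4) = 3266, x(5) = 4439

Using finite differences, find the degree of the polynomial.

3

First differences: 413, 567, 745, 947, 1173
Second differences: 154, 178, 202, 226
Third differences: 24, 24, 24
The third differences are constant, so the polynomial has degree 3.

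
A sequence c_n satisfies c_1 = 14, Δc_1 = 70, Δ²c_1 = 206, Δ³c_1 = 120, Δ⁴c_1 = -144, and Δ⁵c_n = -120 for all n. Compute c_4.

Build the table forward from the leading diagonal:
D5: -120  -120  -120  -120
D4: -144  -264  -384  -504
D3: 120  -24  -288  -672
D2: 206  326  302  14
D1: 70  276  602  904
c: 14  84  360  962

962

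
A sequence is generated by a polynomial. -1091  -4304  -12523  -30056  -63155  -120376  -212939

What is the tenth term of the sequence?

-862400

Δ: -3213, -8219, -17533, -33099, -57221, -92563
Δ²: -5006, -9314, -15566, -24122, -35342
Δ³: -4308, -6252, -8556, -11220
Δ⁴: -1944, -2304, -2664
Δ⁵: -360, -360
Constant fifth difference = -360, so extend:
-2664 − 360 = -3024;  -11220 − 3024 = -14244;  -35342 − 14244 = -49586;  -92563 − 49586 = -142149;  -212939 − 142149 = -355088
-3024 − 360 = -3384;  -14244 − 3384 = -17628;  -49586 − 17628 = -67214;  -142149 − 67214 = -209363;  -355088 − 209363 = -564451
-3384 − 360 = -3744;  -17628 − 3744 = -21372;  -67214 − 21372 = -88586;  -209363 − 88586 = -297949;  -564451 − 297949 = -862400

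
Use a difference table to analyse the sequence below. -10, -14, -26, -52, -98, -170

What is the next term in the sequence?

-274

-4 , -12 , -26 , -46 , -72
-8 , -14 , -20 , -26
-6 , -6 , -6
Constant third difference = -6, so extend:
-26 − 6 = -32;  -72 − 32 = -104;  -170 − 104 = -274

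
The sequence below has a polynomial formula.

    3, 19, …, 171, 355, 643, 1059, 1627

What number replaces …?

67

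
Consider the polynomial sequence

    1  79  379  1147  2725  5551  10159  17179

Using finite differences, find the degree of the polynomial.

4

First differences: 78, 300, 768, 1578, 2826, 4608, 7020
Second differences: 222, 468, 810, 1248, 1782, 2412
Third differences: 246, 342, 438, 534, 630
Fourth differences: 96, 96, 96, 96
The fourth differences are constant, so the polynomial has degree 4.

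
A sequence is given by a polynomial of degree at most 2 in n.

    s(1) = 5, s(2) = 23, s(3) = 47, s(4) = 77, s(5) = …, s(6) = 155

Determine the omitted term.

Using the first 4 terms:
18  24  30
6  6
Constant second difference = 6.
Extend forward: 30 + 6 = 36;  77 + 36 = 113

113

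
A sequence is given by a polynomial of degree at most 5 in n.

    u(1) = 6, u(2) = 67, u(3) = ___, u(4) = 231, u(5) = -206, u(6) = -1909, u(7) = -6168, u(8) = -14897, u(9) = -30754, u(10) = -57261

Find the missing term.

Using the last 7 terms:
D1: -437, -1703, -4259, -8729, -15857, -26507
D2: -1266, -2556, -4470, -7128, -10650
D3: -1290, -1914, -2658, -3522
D4: -624, -744, -864
D5: -120, -120
Constant fifth difference = -120.
Extend backward: -624 + 120 = -504;  -1290 + 504 = -786;  -1266 + 786 = -480;  -437 + 480 = 43;  231 − 43 = 188

188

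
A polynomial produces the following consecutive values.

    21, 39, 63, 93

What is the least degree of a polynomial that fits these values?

Δ: 18, 24, 30
Δ²: 6, 6
The second differences are constant, so the polynomial has degree 2.

2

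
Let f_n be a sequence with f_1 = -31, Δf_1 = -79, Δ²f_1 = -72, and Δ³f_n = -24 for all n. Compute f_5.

Build the table forward from the leading diagonal:
D3: -24, -24, -24, -24, -24
D2: -72, -96, -120, -144, -168
D1: -79, -151, -247, -367, -511
f: -31, -110, -261, -508, -875

-875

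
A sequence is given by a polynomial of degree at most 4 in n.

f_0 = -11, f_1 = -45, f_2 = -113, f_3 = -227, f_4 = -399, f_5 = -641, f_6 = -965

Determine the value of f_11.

-4235

D1: -34 , -68 , -114 , -172 , -242 , -324
D2: -34 , -46 , -58 , -70 , -82
D3: -12 , -12 , -12 , -12
Constant third difference = -12, so extend:
-82 − 12 = -94;  -324 − 94 = -418;  -965 − 418 = -1383
-94 − 12 = -106;  -418 − 106 = -524;  -1383 − 524 = -1907
-106 − 12 = -118;  -524 − 118 = -642;  -1907 − 642 = -2549
-118 − 12 = -130;  -642 − 130 = -772;  -2549 − 772 = -3321
-130 − 12 = -142;  -772 − 142 = -914;  -3321 − 914 = -4235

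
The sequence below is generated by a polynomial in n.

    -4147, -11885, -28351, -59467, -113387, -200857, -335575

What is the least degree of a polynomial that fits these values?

5

D1: -7738, -16466, -31116, -53920, -87470, -134718
D2: -8728, -14650, -22804, -33550, -47248
D3: -5922, -8154, -10746, -13698
D4: -2232, -2592, -2952
D5: -360, -360
The fifth differences are constant, so the polynomial has degree 5.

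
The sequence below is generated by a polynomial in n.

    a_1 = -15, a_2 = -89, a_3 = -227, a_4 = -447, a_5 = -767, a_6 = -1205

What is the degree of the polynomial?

3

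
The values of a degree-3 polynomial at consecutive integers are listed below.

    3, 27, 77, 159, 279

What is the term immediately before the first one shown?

-1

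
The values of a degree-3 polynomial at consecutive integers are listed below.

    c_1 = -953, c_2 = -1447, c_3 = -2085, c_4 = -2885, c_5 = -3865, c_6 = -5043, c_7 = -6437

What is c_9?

-9945

First differences: -494, -638, -800, -980, -1178, -1394
Second differences: -144, -162, -180, -198, -216
Third differences: -18, -18, -18, -18
Constant third difference = -18, so extend:
-216 − 18 = -234;  -1394 − 234 = -1628;  -6437 − 1628 = -8065
-234 − 18 = -252;  -1628 − 252 = -1880;  -8065 − 1880 = -9945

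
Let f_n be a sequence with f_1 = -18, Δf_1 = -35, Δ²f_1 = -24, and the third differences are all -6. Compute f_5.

Build the table forward from the leading diagonal:
D3: -6  -6  -6  -6  -6
D2: -24  -30  -36  -42  -48
D1: -35  -59  -89  -125  -167
f: -18  -53  -112  -201  -326

-326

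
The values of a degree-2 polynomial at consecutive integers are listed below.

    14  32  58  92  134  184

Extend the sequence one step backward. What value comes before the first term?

18  26  34  42  50
8  8  8  8
The second differences are constant at 8.
Work back: 18 − 8 = 10;  14 − 10 = 4

4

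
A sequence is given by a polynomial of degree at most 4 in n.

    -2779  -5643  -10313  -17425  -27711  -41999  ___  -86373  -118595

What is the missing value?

Using the first 6 terms:
-2864  -4670  -7112  -10286  -14288
-1806  -2442  -3174  -4002
-636  -732  -828
-96  -96
Constant fourth difference = -96.
Extend forward: -828 − 96 = -924;  -4002 − 924 = -4926;  -14288 − 4926 = -19214;  -41999 − 19214 = -61213

-61213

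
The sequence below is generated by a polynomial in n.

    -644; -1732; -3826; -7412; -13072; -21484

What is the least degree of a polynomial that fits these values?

4

First differences: -1088, -2094, -3586, -5660, -8412
Second differences: -1006, -1492, -2074, -2752
Third differences: -486, -582, -678
Fourth differences: -96, -96
The fourth differences are constant, so the polynomial has degree 4.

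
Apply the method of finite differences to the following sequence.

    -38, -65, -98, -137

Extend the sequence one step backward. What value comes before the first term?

First differences: -27  -33  -39
Second differences: -6  -6
The second differences are constant at -6.
Work back: -27 + 6 = -21;  -38 + 21 = -17

-17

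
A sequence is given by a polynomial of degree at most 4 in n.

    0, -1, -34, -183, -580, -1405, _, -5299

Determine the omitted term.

Using the first 6 terms:
D1: -1  -33  -149  -397  -825
D2: -32  -116  -248  -428
D3: -84  -132  -180
D4: -48  -48
Constant fourth difference = -48.
Extend forward: -180 − 48 = -228;  -428 − 228 = -656;  -825 − 656 = -1481;  -1405 − 1481 = -2886

-2886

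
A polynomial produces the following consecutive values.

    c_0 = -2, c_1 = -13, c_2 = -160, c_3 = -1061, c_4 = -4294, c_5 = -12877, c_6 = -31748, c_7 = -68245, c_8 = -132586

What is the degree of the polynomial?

5

D1: -11, -147, -901, -3233, -8583, -18871, -36497, -64341
D2: -136, -754, -2332, -5350, -10288, -17626, -27844
D3: -618, -1578, -3018, -4938, -7338, -10218
D4: -960, -1440, -1920, -2400, -2880
D5: -480, -480, -480, -480
The fifth differences are constant, so the polynomial has degree 5.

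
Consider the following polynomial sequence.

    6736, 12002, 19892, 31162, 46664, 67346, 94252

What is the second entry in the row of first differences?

D1: 5266, 7890, 11270, 15502, 20682, 26906
D2: 2624, 3380, 4232, 5180, 6224
D3: 756, 852, 948, 1044
D4: 96, 96, 96

7890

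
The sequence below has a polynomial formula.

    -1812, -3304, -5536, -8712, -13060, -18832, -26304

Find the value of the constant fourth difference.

-24

Δ: -1492, -2232, -3176, -4348, -5772, -7472
Δ²: -740, -944, -1172, -1424, -1700
Δ³: -204, -228, -252, -276
Δ⁴: -24, -24, -24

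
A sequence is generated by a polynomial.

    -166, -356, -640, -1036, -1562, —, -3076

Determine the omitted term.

-2236

Using the first 5 terms:
First differences: -190  -284  -396  -526
Second differences: -94  -112  -130
Third differences: -18  -18
Constant third difference = -18.
Extend forward: -130 − 18 = -148;  -526 − 148 = -674;  -1562 − 674 = -2236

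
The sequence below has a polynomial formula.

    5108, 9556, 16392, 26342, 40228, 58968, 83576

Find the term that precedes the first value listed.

2418

First differences: 4448, 6836, 9950, 13886, 18740, 24608
Second differences: 2388, 3114, 3936, 4854, 5868
Third differences: 726, 822, 918, 1014
Fourth differences: 96, 96, 96
The fourth differences are constant at 96.
Work back: 726 − 96 = 630;  2388 − 630 = 1758;  4448 − 1758 = 2690;  5108 − 2690 = 2418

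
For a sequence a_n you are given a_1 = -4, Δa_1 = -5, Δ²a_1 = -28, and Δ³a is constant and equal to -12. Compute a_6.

Build the table forward from the leading diagonal:
Δ³: -12  -12  -12  -12  -12  -12
Δ²: -28  -40  -52  -64  -76  -88
Δ: -5  -33  -73  -125  -189  -265
a: -4  -9  -42  -115  -240  -429

-429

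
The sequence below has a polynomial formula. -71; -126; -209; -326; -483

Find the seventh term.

-941

Δ: -55 , -83 , -117 , -157
Δ²: -28 , -34 , -40
Δ³: -6 , -6
The third differences are constant (-6).
-40 − 6 = -46;  -157 − 46 = -203;  -483 − 203 = -686
-46 − 6 = -52;  -203 − 52 = -255;  -686 − 255 = -941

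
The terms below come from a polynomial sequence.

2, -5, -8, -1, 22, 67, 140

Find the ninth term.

Δ: -7, -3, 7, 23, 45, 73
Δ²: 4, 10, 16, 22, 28
Δ³: 6, 6, 6, 6
The third differences are constant (6).
28 + 6 = 34;  73 + 34 = 107;  140 + 107 = 247
34 + 6 = 40;  107 + 40 = 147;  247 + 147 = 394

394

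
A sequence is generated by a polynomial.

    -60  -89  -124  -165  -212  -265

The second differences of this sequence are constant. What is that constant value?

-6

First differences: -29, -35, -41, -47, -53
Second differences: -6, -6, -6, -6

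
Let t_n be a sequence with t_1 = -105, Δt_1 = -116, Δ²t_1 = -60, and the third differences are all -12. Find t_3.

Build the table forward from the leading diagonal:
D3: -12, -12, -12
D2: -60, -72, -84
D1: -116, -176, -248
t: -105, -221, -397

-397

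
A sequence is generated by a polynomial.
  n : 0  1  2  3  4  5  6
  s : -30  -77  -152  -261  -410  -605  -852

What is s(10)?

D1: -47 , -75 , -109 , -149 , -195 , -247
D2: -28 , -34 , -40 , -46 , -52
D3: -6 , -6 , -6 , -6
The third differences are constant (-6).
-52 − 6 = -58;  -247 − 58 = -305;  -852 − 305 = -1157
-58 − 6 = -64;  -305 − 64 = -369;  -1157 − 369 = -1526
-64 − 6 = -70;  -369 − 70 = -439;  -1526 − 439 = -1965
-70 − 6 = -76;  -439 − 76 = -515;  -1965 − 515 = -2480

-2480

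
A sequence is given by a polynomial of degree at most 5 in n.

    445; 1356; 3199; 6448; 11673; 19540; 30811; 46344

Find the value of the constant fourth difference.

First differences: 911, 1843, 3249, 5225, 7867, 11271, 15533
Second differences: 932, 1406, 1976, 2642, 3404, 4262
Third differences: 474, 570, 666, 762, 858
Fourth differences: 96, 96, 96, 96

96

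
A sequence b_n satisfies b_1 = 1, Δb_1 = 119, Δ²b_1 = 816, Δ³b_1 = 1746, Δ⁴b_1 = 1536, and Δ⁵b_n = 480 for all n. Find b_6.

34376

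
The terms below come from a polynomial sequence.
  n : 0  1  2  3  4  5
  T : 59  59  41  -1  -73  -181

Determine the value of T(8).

D1: 0, -18, -42, -72, -108
D2: -18, -24, -30, -36
D3: -6, -6, -6
Constant third difference = -6, so extend:
-36 − 6 = -42;  -108 − 42 = -150;  -181 − 150 = -331
-42 − 6 = -48;  -150 − 48 = -198;  -331 − 198 = -529
-48 − 6 = -54;  -198 − 54 = -252;  -529 − 252 = -781

-781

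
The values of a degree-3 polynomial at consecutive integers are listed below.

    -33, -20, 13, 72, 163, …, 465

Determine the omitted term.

Using the first 5 terms:
13, 33, 59, 91
20, 26, 32
6, 6
Constant third difference = 6.
Extend forward: 32 + 6 = 38;  91 + 38 = 129;  163 + 129 = 292

292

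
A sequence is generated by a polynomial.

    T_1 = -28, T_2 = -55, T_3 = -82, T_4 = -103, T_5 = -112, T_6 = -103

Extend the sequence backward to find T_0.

-7

First differences: -27, -27, -21, -9, 9
Second differences: 0, 6, 12, 18
Third differences: 6, 6, 6
The third differences are constant at 6.
Work back: 0 − 6 = -6;  -27 + 6 = -21;  -28 + 21 = -7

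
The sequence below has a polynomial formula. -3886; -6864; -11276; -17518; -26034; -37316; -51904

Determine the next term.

D1: -2978  -4412  -6242  -8516  -11282  -14588
D2: -1434  -1830  -2274  -2766  -3306
D3: -396  -444  -492  -540
D4: -48  -48  -48
The fourth differences are constant (-48).
-540 − 48 = -588;  -3306 − 588 = -3894;  -14588 − 3894 = -18482;  -51904 − 18482 = -70386

-70386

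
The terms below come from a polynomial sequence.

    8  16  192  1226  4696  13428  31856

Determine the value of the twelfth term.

8, 176, 1034, 3470, 8732, 18428
168, 858, 2436, 5262, 9696
690, 1578, 2826, 4434
888, 1248, 1608
360, 360
Constant fifth difference = 360, so extend:
1608 + 360 = 1968;  4434 + 1968 = 6402;  9696 + 6402 = 16098;  18428 + 16098 = 34526;  31856 + 34526 = 66382
1968 + 360 = 2328;  6402 + 2328 = 8730;  16098 + 8730 = 24828;  34526 + 24828 = 59354;  66382 + 59354 = 125736
2328 + 360 = 2688;  8730 + 2688 = 11418;  24828 + 11418 = 36246;  59354 + 36246 = 95600;  125736 + 95600 = 221336
2688 + 360 = 3048;  11418 + 3048 = 14466;  36246 + 14466 = 50712;  95600 + 50712 = 146312;  221336 + 146312 = 367648
3048 + 360 = 3408;  14466 + 3408 = 17874;  50712 + 17874 = 68586;  146312 + 68586 = 214898;  367648 + 214898 = 582546

582546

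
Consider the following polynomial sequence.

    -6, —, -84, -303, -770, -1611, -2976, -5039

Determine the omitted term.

-11

Using the last 6 terms:
-219, -467, -841, -1365, -2063
-248, -374, -524, -698
-126, -150, -174
-24, -24
Constant fourth difference = -24.
Extend backward: -126 + 24 = -102;  -248 + 102 = -146;  -219 + 146 = -73;  -84 + 73 = -11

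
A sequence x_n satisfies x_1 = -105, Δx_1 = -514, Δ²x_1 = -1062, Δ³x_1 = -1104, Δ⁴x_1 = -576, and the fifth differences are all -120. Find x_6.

-27335

Build the table forward from the leading diagonal:
D5: -120  -120  -120  -120  -120  -120
D4: -576  -696  -816  -936  -1056  -1176
D3: -1104  -1680  -2376  -3192  -4128  -5184
D2: -1062  -2166  -3846  -6222  -9414  -13542
D1: -514  -1576  -3742  -7588  -13810  -23224
x: -105  -619  -2195  -5937  -13525  -27335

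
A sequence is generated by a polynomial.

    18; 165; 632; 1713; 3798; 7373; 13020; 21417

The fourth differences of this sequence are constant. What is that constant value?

96

First differences: 147, 467, 1081, 2085, 3575, 5647, 8397
Second differences: 320, 614, 1004, 1490, 2072, 2750
Third differences: 294, 390, 486, 582, 678
Fourth differences: 96, 96, 96, 96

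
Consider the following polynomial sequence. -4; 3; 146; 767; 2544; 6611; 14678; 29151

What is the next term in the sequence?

Δ: 7, 143, 621, 1777, 4067, 8067, 14473
Δ²: 136, 478, 1156, 2290, 4000, 6406
Δ³: 342, 678, 1134, 1710, 2406
Δ⁴: 336, 456, 576, 696
Δ⁵: 120, 120, 120
The fifth differences are constant (120).
696 + 120 = 816;  2406 + 816 = 3222;  6406 + 3222 = 9628;  14473 + 9628 = 24101;  29151 + 24101 = 53252

53252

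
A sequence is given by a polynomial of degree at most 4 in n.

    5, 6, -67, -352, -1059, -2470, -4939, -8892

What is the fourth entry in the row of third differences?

-354

First differences: 1, -73, -285, -707, -1411, -2469, -3953
Second differences: -74, -212, -422, -704, -1058, -1484
Third differences: -138, -210, -282, -354, -426
Fourth differences: -72, -72, -72, -72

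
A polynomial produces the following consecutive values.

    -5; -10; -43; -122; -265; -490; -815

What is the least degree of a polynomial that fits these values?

3

First differences: -5, -33, -79, -143, -225, -325
Second differences: -28, -46, -64, -82, -100
Third differences: -18, -18, -18, -18
The third differences are constant, so the polynomial has degree 3.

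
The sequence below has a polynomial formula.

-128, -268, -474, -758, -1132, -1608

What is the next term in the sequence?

-140, -206, -284, -374, -476
-66, -78, -90, -102
-12, -12, -12
The third differences are constant (-12).
-102 − 12 = -114;  -476 − 114 = -590;  -1608 − 590 = -2198

-2198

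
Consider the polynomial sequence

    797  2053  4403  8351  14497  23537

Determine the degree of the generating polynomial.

4

1256, 2350, 3948, 6146, 9040
1094, 1598, 2198, 2894
504, 600, 696
96, 96
The fourth differences are constant, so the polynomial has degree 4.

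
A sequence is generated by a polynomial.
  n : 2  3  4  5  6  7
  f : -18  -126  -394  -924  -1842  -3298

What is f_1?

First differences: -108  -268  -530  -918  -1456
Second differences: -160  -262  -388  -538
Third differences: -102  -126  -150
Fourth differences: -24  -24
The fourth differences are constant at -24.
Work back: -102 + 24 = -78;  -160 + 78 = -82;  -108 + 82 = -26;  -18 + 26 = 8

8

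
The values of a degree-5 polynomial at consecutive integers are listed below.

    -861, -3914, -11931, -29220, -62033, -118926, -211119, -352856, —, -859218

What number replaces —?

Using the first 8 terms:
-3053  -8017  -17289  -32813  -56893  -92193  -141737
-4964  -9272  -15524  -24080  -35300  -49544
-4308  -6252  -8556  -11220  -14244
-1944  -2304  -2664  -3024
-360  -360  -360
Constant fifth difference = -360.
Extend forward: -3024 − 360 = -3384;  -14244 − 3384 = -17628;  -49544 − 17628 = -67172;  -141737 − 67172 = -208909;  -352856 − 208909 = -561765

-561765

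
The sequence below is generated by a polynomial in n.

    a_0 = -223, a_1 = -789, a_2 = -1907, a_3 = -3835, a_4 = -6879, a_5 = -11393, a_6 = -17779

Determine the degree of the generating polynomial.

4

Δ: -566, -1118, -1928, -3044, -4514, -6386
Δ²: -552, -810, -1116, -1470, -1872
Δ³: -258, -306, -354, -402
Δ⁴: -48, -48, -48
The fourth differences are constant, so the polynomial has degree 4.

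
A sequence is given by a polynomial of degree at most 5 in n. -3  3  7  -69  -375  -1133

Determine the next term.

-2637

6 , 4 , -76 , -306 , -758
-2 , -80 , -230 , -452
-78 , -150 , -222
-72 , -72
The fourth differences are constant (-72).
-222 − 72 = -294;  -452 − 294 = -746;  -758 − 746 = -1504;  -1133 − 1504 = -2637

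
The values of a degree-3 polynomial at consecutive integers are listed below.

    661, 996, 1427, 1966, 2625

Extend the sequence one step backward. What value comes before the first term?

410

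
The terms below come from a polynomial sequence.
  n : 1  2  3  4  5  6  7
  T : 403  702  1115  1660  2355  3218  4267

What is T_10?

8710

First differences: 299, 413, 545, 695, 863, 1049
Second differences: 114, 132, 150, 168, 186
Third differences: 18, 18, 18, 18
Third differences constant at 18.
186 + 18 = 204;  1049 + 204 = 1253;  4267 + 1253 = 5520
204 + 18 = 222;  1253 + 222 = 1475;  5520 + 1475 = 6995
222 + 18 = 240;  1475 + 240 = 1715;  6995 + 1715 = 8710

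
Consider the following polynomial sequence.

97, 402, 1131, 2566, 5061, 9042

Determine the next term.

305, 729, 1435, 2495, 3981
424, 706, 1060, 1486
282, 354, 426
72, 72
The fourth differences are constant (72).
426 + 72 = 498;  1486 + 498 = 1984;  3981 + 1984 = 5965;  9042 + 5965 = 15007

15007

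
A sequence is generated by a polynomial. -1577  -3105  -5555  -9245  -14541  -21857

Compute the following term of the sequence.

Δ: -1528, -2450, -3690, -5296, -7316
Δ²: -922, -1240, -1606, -2020
Δ³: -318, -366, -414
Δ⁴: -48, -48
The fourth differences are constant (-48).
-414 − 48 = -462;  -2020 − 462 = -2482;  -7316 − 2482 = -9798;  -21857 − 9798 = -31655

-31655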